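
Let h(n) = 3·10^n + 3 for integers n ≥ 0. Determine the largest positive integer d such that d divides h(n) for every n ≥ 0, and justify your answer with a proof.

Computing the first values: h(0) = 6 and h(1) = 33; gcd(6, 33) = 3, so d ≤ 3.
We prove 3 | 3·10^n + 3 for all n ≥ 0 by induction on n.
Base case (n = 0): h(0) = 6 = 3·(2), so 3 | h(0).
For the inductive step, assume it holds for an arbitrary m ≥ 0, i.e. 3 | h(m). Then
h(m+1) = 3·10^(m+1) + 3 = 10·(3·10^m + 3) - 27 = 10·h(m) - 27. The first term is divisible by 3 by the inductive hypothesis, and -27 is divisible by 3. Hence 3 | h(m+1).
This completes the induction.
Therefore the largest such d is 3.

d = 3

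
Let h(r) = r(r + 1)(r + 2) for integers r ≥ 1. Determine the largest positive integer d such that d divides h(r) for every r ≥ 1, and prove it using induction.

d = 6

Computing the first values: h(1) = 6 and h(2) = 24; gcd(6, 24) = 6, so d ≤ 6.
We prove 6 | r(r + 1)(r + 2) for all r ≥ 1 by induction on r.
Base step (r = 1): h(1) = 6 = 6·(1), so 6 | h(1).
For the inductive step, assume it holds for an arbitrary i ≥ 1, i.e. 6 | h(i). Then
h(i+1) − h(i) = (i+1)·(i+2)·(i+3) − i·(i+1)·(i+2) = (i+1)·(i+2)·[(i+3) − i] = 3·(i+1)·(i+2). The product of 2 consecutive integers is divisible by (2)! = 2, so h(i+1) − h(i) is divisible by 3·2 = 6. By the inductive hypothesis 6 | h(i), hence 6 | h(i+1).
By the principle of mathematical induction, the result holds for all r ≥ 1.
Therefore the largest such d is 6.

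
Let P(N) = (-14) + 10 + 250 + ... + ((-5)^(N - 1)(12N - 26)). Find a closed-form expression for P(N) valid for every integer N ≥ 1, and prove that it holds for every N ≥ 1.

We claim P(N) = 2(-5)^N(-N + 2) - 4 for all N ≥ 1.
Base step (N = 1): P(1) = -14, and the closed form gives -14. They agree.
Suppose the result is true for N = p, so P(p) = 2(-5)^p(-p + 2) - 4.
Then P(p+1) = P(p) + ((-5)^p(12p - 14)) = (2(-5)^p(-p + 2) - 4) + ((-5)^p(12p - 14)).
Simplifying, P(p+1) = 10(-5)^p·p - 10(-5)^p - 4 = 2(-5)^(p+1)(-(p+1) + 2) - 4,
which is the closed form with N = p+1.
By the principle of mathematical induction, the result holds for all N ≥ 1.

P(N) = 2(-5)^N(-N + 2) - 4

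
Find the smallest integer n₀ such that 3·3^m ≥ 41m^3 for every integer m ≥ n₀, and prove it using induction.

n₀ = 9

At m = 8: 19683 < 20992, so the inequality fails and n₀ ≥ 9. We prove 3·3^m ≥ 41m^3 for all m ≥ 9.
Base step (m = 9): 3·3^m = 59049 and 41m^3 = 29889, so 59049 ≥ 29889.
Inductive step: assume the claim holds for m = k, so 3·3^k ≥ 41k^3.
Then 3·3^(k + 1) = 3·(3·3^k) ≥ 3·(41k^3).
Also, for k ≥ 9 we have 3·(41k^3) ≥ 41(k+1)^3, since 3 ≥ (1 + 1/k)^3 for all k ≥ 9.
Combining, 3·3^(k + 1) ≥ 41(k+1)^3.
Hence, by induction on m, the claim holds for every m ≥ 9.
Hence the smallest such n₀ is 9.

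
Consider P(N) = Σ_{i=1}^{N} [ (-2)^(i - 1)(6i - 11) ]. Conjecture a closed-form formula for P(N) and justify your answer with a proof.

We claim P(N) = (-2)^N(-2N + 3) - 3 for all N ≥ 1.
Base case (N = 1): P(1) = -5, and the closed form gives -5. They agree.
Inductive step: assume the claim holds for N = i, so P(i) = (-2)^i(-2i + 3) - 3.
Then P(i+1) = P(i) + ((-2)^i(6i - 5)) = ((-2)^i(-2i + 3) - 3) + ((-2)^i(6i - 5)).
Simplifying, P(i+1) = (-2)^(i + 1) + (-2)^(i + 2)i - 3 = (-2)^(i+1)(-2(i+1) + 3) - 3,
which is the closed form with N = i+1.
Hence, by induction on N, the claim holds for every N ≥ 1.

P(N) = (-2)^N(-2N + 3) - 3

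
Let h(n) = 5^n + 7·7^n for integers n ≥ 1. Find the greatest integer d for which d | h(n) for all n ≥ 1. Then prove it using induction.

d = 2

Computing the first values: h(1) = 54 and h(2) = 368; gcd(54, 368) = 2, so d ≤ 2.
We prove 2 | 5^n + 7·7^n for all n ≥ 1 by induction on n.
Base step (n = 1): h(1) = 54 = 2·(27), so 2 | h(1).
Inductive step: suppose the statement holds for some p ≥ 1, i.e. 2 | h(p). Then
h(p+1) − 7·h(p) = (5^(p+1) + 7·7^(p+1)) − 7·(5^p + 7·7^p) = (1)·5^p·(5 − 7) = (-2)·5^p. Since 2 | h(p) by the inductive hypothesis, 2 | 7·h(p); and 2 | -2 since -2 = 2·-1. Therefore 2 | h(p+1).
This completes the induction.
Therefore the largest such d is 2.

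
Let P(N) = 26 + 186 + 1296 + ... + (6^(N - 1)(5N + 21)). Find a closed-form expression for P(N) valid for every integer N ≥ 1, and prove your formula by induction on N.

We claim P(N) = 6^N(N + 4) - 4 for all N ≥ 1.
When N = 1: P(1) = 26, and the closed form gives 26. They agree.
For the inductive step, assume it holds for an arbitrary r ≥ 1, so P(r) = 6^r(r + 4) - 4.
Then P(r+1) = P(r) + (6^r(5r + 26)) = (6^r(r + 4) - 4) + (6^r(5r + 26)).
Simplifying, P(r+1) = 6·6^r·r + 30·6^r - 4 = 6^(r+1)((r+1) + 4) - 4,
which is the closed form with N = r+1.
This completes the induction.

P(N) = 6^N(N + 4) - 4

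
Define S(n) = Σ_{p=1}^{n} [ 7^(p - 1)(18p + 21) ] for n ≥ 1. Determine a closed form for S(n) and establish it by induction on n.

S(n) = 3·7^n(n + 1) - 3

We claim S(n) = 3·7^n(n + 1) - 3 for all n ≥ 1.
Base case (n = 1): S(1) = 39, and the closed form gives 39. They agree.
Suppose the result is true for n = p, so S(p) = 3·7^p(p + 1) - 3.
Then S(p+1) = S(p) + (7^p(18p + 39)) = (3·7^p(p + 1) - 3) + (7^p(18p + 39)).
Simplifying, S(p+1) = 21·7^p·p + 42·7^p - 3 = 3·7^(p+1)((p+1) + 1) - 3,
which is the closed form with n = p+1.
By the principle of mathematical induction, the result holds for all n ≥ 1.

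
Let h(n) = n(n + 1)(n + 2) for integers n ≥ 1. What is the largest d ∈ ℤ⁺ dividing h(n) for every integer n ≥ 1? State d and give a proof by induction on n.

Computing the first values: h(1) = 6 and h(2) = 24; gcd(6, 24) = 6, so d ≤ 6.
We prove 6 | n(n + 1)(n + 2) for all n ≥ 1 by induction on n.
Base case (n = 1): h(1) = 6 = 6·(1), so 6 | h(1).
Suppose the result is true for n = i, i.e. 6 | h(i). Then
h(i+1) − h(i) = (i+1)·(i+2)·(i+3) − i·(i+1)·(i+2) = (i+1)·(i+2)·[(i+3) − i] = 3·(i+1)·(i+2). The product of 2 consecutive integers is divisible by (2)! = 2, so h(i+1) − h(i) is divisible by 3·2 = 6. By the inductive hypothesis 6 | h(i), hence 6 | h(i+1).
By induction, the statement is established for all n ≥ 1.
Therefore the largest such d is 6.

d = 6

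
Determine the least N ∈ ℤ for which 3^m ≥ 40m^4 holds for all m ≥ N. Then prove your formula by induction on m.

At m = 12: 531441 < 829440, so the inequality fails and N ≥ 13. We prove 3^m ≥ 40m^4 for all m ≥ 13.
Base step (m = 13): 3^m = 1594323 and 40m^4 = 1142440, so 1594323 ≥ 1142440.
Inductive step: suppose the statement holds for some k ≥ 13, so 3^k ≥ 40k^4.
Then 3^(k + 1) = 3·(3^k) ≥ 3·(40k^4).
Also, for k ≥ 13 we have 3·(40k^4) ≥ 40(k+1)^4, since 3 ≥ (1 + 1/k)^4 for all k ≥ 13.
Combining, 3^(k + 1) ≥ 40(k+1)^4.
By induction, the statement is established for all m ≥ 13.
Hence the smallest such N is 13.

N = 13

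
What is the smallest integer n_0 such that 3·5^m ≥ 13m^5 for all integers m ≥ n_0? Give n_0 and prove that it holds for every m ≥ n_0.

n_0 = 7

At m = 6: 46875 < 101088, so the inequality fails and n_0 ≥ 7. We prove 3·5^m ≥ 13m^5 for all m ≥ 7.
For the base case m = 7: 3·5^m = 234375 and 13m^5 = 218491, so 234375 ≥ 218491.
Inductive step: suppose the statement holds for some r ≥ 7, so 3·5^r ≥ 13r^5.
Then 3·5^(r + 1) = 5·(3·5^r) ≥ 5·(13r^5).
Also, for r ≥ 7 we have 5·(13r^5) ≥ 13(r+1)^5, since 5 ≥ (1 + 1/r)^5 for all r ≥ 7.
Combining, 3·5^(r + 1) ≥ 13(r+1)^5.
Hence, by induction on m, the claim holds for every m ≥ 7.
Hence the smallest such n_0 is 7.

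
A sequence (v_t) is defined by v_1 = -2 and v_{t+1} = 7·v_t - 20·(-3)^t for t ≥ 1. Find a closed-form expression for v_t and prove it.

Computing the first terms: v_1 = -2, v_2 = 46, v_3 = 142. This suggests v_t = 2(-3)^t + 4·7^(t - 1).
When t = 1: the formula gives -2 = -2 = v_1.
Inductive step: assume the claim holds for t = k, so v_k = 2(-3)^k + 4·7^(k - 1).
Then v_{k+1} = 7·v_k - 20·(-3)^k = 7·(2(-3)^k + 4·7^(k - 1)) - 20·(-3)^k = 2(-3)^(k + 1) + 4·7^k = 2(-3)^(k+1) + 4·7^((k+1) - 1),
which is the claimed formula at t = k+1.
By induction, the statement is established for all t ≥ 1.

v_t = 2(-3)^t + 4·7^(t - 1)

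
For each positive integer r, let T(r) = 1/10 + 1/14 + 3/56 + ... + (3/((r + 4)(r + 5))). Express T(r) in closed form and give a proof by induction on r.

We claim T(r) = 3r/(5(r + 5)) for all r ≥ 1.
Base case (r = 1): T(1) = 1/10, and the closed form gives 1/10. They agree.
Inductive step: suppose the statement holds for some k ≥ 1, so T(k) = 3k/(5(k + 5)).
Then T(k+1) = T(k) + (3/((k + 5)(k + 6))) = (3k/(5(k + 5))) + (3/((k + 5)(k + 6))).
Simplifying, T(k+1) = 3(k + 1)/(5(k + 6)) = 3(k+1)/(5((k+1) + 5)),
which is the closed form with r = k+1.
By the principle of mathematical induction, the result holds for all r ≥ 1.

T(r) = 3r/(5(r + 5))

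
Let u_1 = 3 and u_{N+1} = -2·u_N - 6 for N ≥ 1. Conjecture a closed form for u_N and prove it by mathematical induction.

u_N = 5(-2)^(N - 1) - 2

Computing the first terms: u_1 = 3, u_2 = -12, u_3 = 18. This suggests u_N = 5(-2)^(N - 1) - 2.
When N = 1: the formula gives 3 = 3 = u_1.
Inductive step: suppose the statement holds for some m ≥ 1, so u_m = 5(-2)^(m - 1) - 2.
Then u_{m+1} = -2·u_m - 6 = -2·(5(-2)^(m - 1) - 2) - 6 = 5(-2)^m - 2 = 5(-2)^((m+1) - 1) - 2,
which is the claimed formula at N = m+1.
Hence, by induction on N, the claim holds for every N ≥ 1.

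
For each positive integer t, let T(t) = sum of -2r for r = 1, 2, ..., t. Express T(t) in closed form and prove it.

T(t) = -t(t + 1)

We claim T(t) = -t(t + 1) for all t ≥ 1.
Base step (t = 1): T(1) = -2, and the closed form gives -2. They agree.
Inductive step: suppose the statement holds for some r ≥ 1, so T(r) = r(-r - 1).
Then T(r+1) = T(r) + (-2r - 2) = (r(-r - 1)) + (-2r - 2).
Simplifying, T(r+1) = -(r + 1)(r + 2) = -(r+1)((r+1) + 1),
which is the closed form with t = r+1.
Hence, by induction on t, the claim holds for every t ≥ 1.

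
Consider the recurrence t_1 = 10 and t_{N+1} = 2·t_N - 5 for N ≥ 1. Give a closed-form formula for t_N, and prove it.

Computing the first terms: t_1 = 10, t_2 = 15, t_3 = 25. This suggests t_N = 5·2^(N - 1) + 5.
Base step (N = 1): the formula gives 10 = 10 = t_1.
Inductive step: suppose the statement holds for some r ≥ 1, so t_r = 5·2^(r - 1) + 5.
Then t_{r+1} = 2·t_r - 5 = 2·(5·2^(r - 1) + 5) - 5 = 5·2^r + 5 = 5·2^((r+1) - 1) + 5,
which is the claimed formula at N = r+1.
By induction, the statement is established for all N ≥ 1.

t_N = 5·2^(N - 1) + 5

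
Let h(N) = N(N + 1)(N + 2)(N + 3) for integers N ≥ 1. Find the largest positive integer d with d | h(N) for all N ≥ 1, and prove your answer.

d = 24

Computing the first values: h(1) = 24 and h(2) = 120; gcd(24, 120) = 24, so d ≤ 24.
We prove 24 | N(N + 1)(N + 2)(N + 3) for all N ≥ 1 by induction on N.
When N = 1: h(1) = 24 = 24·(1), so 24 | h(1).
Suppose the result is true for N = i, i.e. 24 | h(i). Then
h(i+1) − h(i) = (i+1)·(i+2)·(i+3)·(i+4) − i·(i+1)·(i+2)·(i+3) = (i+1)·(i+2)·(i+3)·[(i+4) − i] = 4·(i+1)·(i+2)·(i+3). The product of 3 consecutive integers is divisible by (3)! = 6, so h(i+1) − h(i) is divisible by 4·6 = 24. By the inductive hypothesis 24 | h(i), hence 24 | h(i+1).
By induction, the statement is established for all N ≥ 1.
Therefore the largest such d is 24.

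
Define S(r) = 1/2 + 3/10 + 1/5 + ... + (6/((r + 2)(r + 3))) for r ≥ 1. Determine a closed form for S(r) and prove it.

We claim S(r) = 2r/(r + 3) for all r ≥ 1.
For the base case r = 1: S(1) = 1/2, and the closed form gives 1/2. They agree.
Inductive step: assume the claim holds for r = k, so S(k) = 2k/(k + 3).
Then S(k+1) = S(k) + (6/((k + 3)(k + 4))) = (2k/(k + 3)) + (6/((k + 3)(k + 4))).
Simplifying, S(k+1) = 2(k + 1)/(k + 4) = 2(k+1)/((k+1) + 3),
which is the closed form with r = k+1.
This completes the induction.

S(r) = 2r/(r + 3)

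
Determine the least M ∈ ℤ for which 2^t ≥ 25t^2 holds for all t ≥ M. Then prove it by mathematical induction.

At t = 11: 2048 < 3025, so the inequality fails and M ≥ 12. We prove 2^t ≥ 25t^2 for all t ≥ 12.
For the base case t = 12: 2^t = 4096 and 25t^2 = 3600, so 4096 ≥ 3600.
Inductive step: suppose the statement holds for some i ≥ 12, so 2^i ≥ 25i^2.
Then 2^(i + 1) = 2·(2^i) ≥ 2·(25i^2).
Also, for i ≥ 12 we have 2·(25i^2) ≥ 25(i+1)^2, since 2 ≥ (1 + 1/i)^2 for all i ≥ 12.
Combining, 2^(i + 1) ≥ 25(i+1)^2.
Hence, by induction on t, the claim holds for every t ≥ 12.
Hence the smallest such M is 12.

M = 12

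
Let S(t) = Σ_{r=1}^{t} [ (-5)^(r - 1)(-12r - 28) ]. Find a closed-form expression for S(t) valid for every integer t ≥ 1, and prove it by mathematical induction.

We claim S(t) = (-5)^t(2t + 5) - 5 for all t ≥ 1.
When t = 1: S(1) = -40, and the closed form gives -40. They agree.
Inductive step: assume the claim holds for t = r, so S(r) = (-5)^r(2r + 5) - 5.
Then S(r+1) = S(r) + ((-5)^r(-12r - 40)) = ((-5)^r(2r + 5) - 5) + ((-5)^r(-12r - 40)).
Simplifying, S(r+1) = -10(-5)^r·r - 35(-5)^r - 5 = (-5)^(r+1)(2(r+1) + 5) - 5,
which is the closed form with t = r+1.
Hence, by induction on t, the claim holds for every t ≥ 1.

S(t) = (-5)^t(2t + 5) - 5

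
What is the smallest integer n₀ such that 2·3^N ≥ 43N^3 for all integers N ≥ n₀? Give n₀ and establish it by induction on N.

At N = 8: 13122 < 22016, so the inequality fails and n₀ ≥ 9. We prove 2·3^N ≥ 43N^3 for all N ≥ 9.
When N = 9: 2·3^N = 39366 and 43N^3 = 31347, so 39366 ≥ 31347.
For the inductive step, assume it holds for an arbitrary j ≥ 9, so 2·3^j ≥ 43j^3.
Then 2·3^(j + 1) = 3·(2·3^j) ≥ 3·(43j^3).
Also, for j ≥ 9 we have 3·(43j^3) ≥ 43(j+1)^3, since 3 ≥ (1 + 1/j)^3 for all j ≥ 9.
Combining, 2·3^(j + 1) ≥ 43(j+1)^3.
By the principle of mathematical induction, the result holds for all N ≥ 9.
Hence the smallest such n₀ is 9.

n₀ = 9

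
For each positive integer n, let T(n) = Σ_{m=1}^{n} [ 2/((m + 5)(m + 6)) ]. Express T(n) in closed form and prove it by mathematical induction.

T(n) = n/(3(n + 6))

We claim T(n) = n/(3(n + 6)) for all n ≥ 1.
Base case (n = 1): T(1) = 1/21, and the closed form gives 1/21. They agree.
Inductive step: assume the claim holds for n = m, so T(m) = m/(3(m + 6)).
Then T(m+1) = T(m) + (2/((m + 6)(m + 7))) = (m/(3(m + 6))) + (2/((m + 6)(m + 7))).
Simplifying, T(m+1) = (m + 1)/(3(m + 7)) = (m+1)/(3((m+1) + 6)),
which is the closed form with n = m+1.
Hence, by induction on n, the claim holds for every n ≥ 1.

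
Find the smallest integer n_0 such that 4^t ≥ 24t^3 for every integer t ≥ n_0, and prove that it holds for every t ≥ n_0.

n_0 = 7

At t = 6: 4096 < 5184, so the inequality fails and n_0 ≥ 7. We prove 4^t ≥ 24t^3 for all t ≥ 7.
When t = 7: 4^t = 16384 and 24t^3 = 8232, so 16384 ≥ 8232.
For the inductive step, assume it holds for an arbitrary k ≥ 7, so 4^k ≥ 24k^3.
Then 4^(k + 1) = 4·(4^k) ≥ 4·(24k^3).
Also, for k ≥ 7 we have 4·(24k^3) ≥ 24(k+1)^3, since 4 ≥ (1 + 1/k)^3 for all k ≥ 7.
Combining, 4^(k + 1) ≥ 24(k+1)^3.
This completes the induction.
Hence the smallest such n_0 is 7.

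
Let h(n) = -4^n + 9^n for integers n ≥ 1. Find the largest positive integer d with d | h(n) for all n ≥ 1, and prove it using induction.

Computing the first values: h(1) = 5 and h(2) = 65; gcd(5, 65) = 5, so d ≤ 5.
We prove 5 | -4^n + 9^n for all n ≥ 1 by induction on n.
Base step (n = 1): h(1) = 5 = 5·(1), so 5 | h(1).
Inductive step: assume the claim holds for n = r, i.e. 5 | h(r). Then
9^{r+1} − 4^{r+1} = 9·9^r − 4·4^r = 9·(9^r − 4^r) + (5)·4^r. The first term is divisible by 5 by the inductive hypothesis, and the second term (5)·4^r is divisible by 5 since 5 | 5. Hence 5 | h(r+1).
Hence, by induction on n, the claim holds for every n ≥ 1.
Therefore the largest such d is 5.

d = 5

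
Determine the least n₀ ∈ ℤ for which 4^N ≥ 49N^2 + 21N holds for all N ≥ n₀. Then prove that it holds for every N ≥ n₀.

At N = 5: 1024 < 1330, so the inequality fails and n₀ ≥ 6. We prove 4^N ≥ 49N^2 + 21N for all N ≥ 6.
For the base case N = 6: 4^N = 4096 and 49N^2 + 21N = 1890, so 4096 ≥ 1890.
Inductive step: assume the claim holds for N = p, so 4^p ≥ 49p^2 + 21p.
Then 4^(p + 1) = 4·(4^p) ≥ 4·(49p^2 + 21p).
Also, for p ≥ 6 we have 4·(49p^2 + 21p) ≥ 49(p+1)^2 + 21(p+1), since 4·(49p^2 + 21p) − (49(p+1)^2 + 21(p+1)) = 147p^2 - 35p - 70, which is nonnegative for all p ≥ 6.
Combining, 4^(p + 1) ≥ 49(p+1)^2 + 21(p+1).
This completes the induction.
Hence the smallest such n₀ is 6.

n₀ = 6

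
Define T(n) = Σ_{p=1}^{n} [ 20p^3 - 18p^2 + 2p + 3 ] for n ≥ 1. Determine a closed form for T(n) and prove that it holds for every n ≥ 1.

T(n) = n(5n^3 + 4n^2 - 3n + 1)

We claim T(n) = n(5n^3 + 4n^2 - 3n + 1) for all n ≥ 1.
Base case (n = 1): T(1) = 7, and the closed form gives 7. They agree.
Inductive step: suppose the statement holds for some p ≥ 1, so T(p) = p(5p^3 + 4p^2 - 3p + 1).
Then T(p+1) = T(p) + (20p^3 + 42p^2 + 26p + 7) = (p(5p^3 + 4p^2 - 3p + 1)) + (20p^3 + 42p^2 + 26p + 7).
Simplifying, T(p+1) = (p + 1)(5p^3 + 19p^2 + 20p + 7) = (p+1)(5(p+1)^3 + 4(p+1)^2 - 3(p+1) + 1),
which is the closed form with n = p+1.
This completes the induction.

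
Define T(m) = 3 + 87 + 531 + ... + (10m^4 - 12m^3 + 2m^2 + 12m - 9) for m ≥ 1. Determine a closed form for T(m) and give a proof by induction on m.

We claim T(m) = m(2m^4 + 2m^3 - 2m^2 + 4m - 3) for all m ≥ 1.
For the base case m = 1: T(1) = 3, and the closed form gives 3. They agree.
Inductive step: suppose the statement holds for some j ≥ 1, so T(j) = j(2j^4 + 2j^3 - 2j^2 + 4j - 3).
Then T(j+1) = T(j) + (10j^4 + 28j^3 + 26j^2 + 20j + 3) = (j(2j^4 + 2j^3 - 2j^2 + 4j - 3)) + (10j^4 + 28j^3 + 26j^2 + 20j + 3).
Simplifying, T(j+1) = (j + 1)(2j^4 + 10j^3 + 16j^2 + 14j + 3) = (j+1)(2(j+1)^4 + 2(j+1)^3 - 2(j+1)^2 + 4(j+1) - 3),
which is the closed form with m = j+1.
By induction, the statement is established for all m ≥ 1.

T(m) = m(2m^4 + 2m^3 - 2m^2 + 4m - 3)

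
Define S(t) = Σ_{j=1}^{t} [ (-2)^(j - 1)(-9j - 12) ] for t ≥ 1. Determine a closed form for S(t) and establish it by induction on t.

We claim S(t) = (-2)^t(3t + 5) - 5 for all t ≥ 1.
Base step (t = 1): S(1) = -21, and the closed form gives -21. They agree.
For the inductive step, assume it holds for an arbitrary j ≥ 1, so S(j) = (-2)^j(3j + 5) - 5.
Then S(j+1) = S(j) + ((-2)^j(-9j - 21)) = ((-2)^j(3j + 5) - 5) + ((-2)^j(-9j - 21)).
Simplifying, S(j+1) = -6(-2)^j·j - 16(-2)^j - 5 = (-2)^(j+1)(3(j+1) + 5) - 5,
which is the closed form with t = j+1.
By the principle of mathematical induction, the result holds for all t ≥ 1.

S(t) = (-2)^t(3t + 5) - 5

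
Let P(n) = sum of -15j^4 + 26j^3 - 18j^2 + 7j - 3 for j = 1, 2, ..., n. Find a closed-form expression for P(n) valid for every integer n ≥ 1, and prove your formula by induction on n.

P(n) = -n(3n^4 + n^3 - 2n^2 - n + 2)

We claim P(n) = -n(3n^4 + n^3 - 2n^2 - n + 2) for all n ≥ 1.
Base case (n = 1): P(1) = -3, and the closed form gives -3. They agree.
Suppose the result is true for n = j, so P(j) = j(-3j^4 - j^3 + 2j^2 + j - 2).
Then P(j+1) = P(j) + (-15j^4 - 34j^3 - 30j^2 - 11j - 3) = (j(-3j^4 - j^3 + 2j^2 + j - 2)) + (-15j^4 - 34j^3 - 30j^2 - 11j - 3).
Simplifying, P(j+1) = -(j + 1)(3j^4 + 13j^3 + 19j^2 + 10j + 3) = -(j+1)(3(j+1)^4 + (j+1)^3 - 2(j+1)^2 - (j+1) + 2),
which is the closed form with n = j+1.
By the principle of mathematical induction, the result holds for all n ≥ 1.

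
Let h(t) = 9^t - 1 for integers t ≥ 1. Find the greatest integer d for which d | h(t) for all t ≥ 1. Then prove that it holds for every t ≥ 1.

d = 8

Computing the first values: h(1) = 8 and h(2) = 80; gcd(8, 80) = 8, so d ≤ 8.
We prove 8 | 9^t - 1 for all t ≥ 1 by induction on t.
Base case (t = 1): h(1) = 8 = 8·(1), so 8 | h(1).
Suppose the result is true for t = j, i.e. 8 | h(j). Then
9^{j+1} − 1^{j+1} = 9·9^j − 1·1^j = 9·(9^j − 1^j) + (8)·1^j. The first term is divisible by 8 by the inductive hypothesis, and the second term (8)·1^j is divisible by 8 since 8 | 8. Hence 8 | h(j+1).
By the principle of mathematical induction, the result holds for all t ≥ 1.
Therefore the largest such d is 8.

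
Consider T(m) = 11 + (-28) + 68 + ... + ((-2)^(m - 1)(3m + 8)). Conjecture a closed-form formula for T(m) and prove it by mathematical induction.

T(m) = -(-2)^m(m + 3) + 3

We claim T(m) = -(-2)^m(m + 3) + 3 for all m ≥ 1.
Base step (m = 1): T(1) = 11, and the closed form gives 11. They agree.
Inductive step: suppose the statement holds for some p ≥ 1, so T(p) = -(-2)^p(p + 3) + 3.
Then T(p+1) = T(p) + ((-2)^p(3p + 11)) = (-(-2)^p(p + 3) + 3) + ((-2)^p(3p + 11)).
Simplifying, T(p+1) = -(-2)^(p + 1)p - (-2)^(p + 3) + 3 = -(-2)^(p+1)((p+1) + 3) + 3,
which is the closed form with m = p+1.
By the principle of mathematical induction, the result holds for all m ≥ 1.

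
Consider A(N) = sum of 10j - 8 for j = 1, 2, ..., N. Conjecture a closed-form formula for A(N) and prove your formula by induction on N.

We claim A(N) = N(5N - 3) for all N ≥ 1.
Base case (N = 1): A(1) = 2, and the closed form gives 2. They agree.
Inductive step: suppose the statement holds for some j ≥ 1, so A(j) = j(5j - 3).
Then A(j+1) = A(j) + (10j + 2) = (j(5j - 3)) + (10j + 2).
Simplifying, A(j+1) = (j + 1)(5j + 2) = (j+1)(5(j+1) - 3),
which is the closed form with N = j+1.
This completes the induction.

A(N) = N(5N - 3)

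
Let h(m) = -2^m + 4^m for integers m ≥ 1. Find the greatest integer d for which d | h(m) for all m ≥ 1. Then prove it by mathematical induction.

d = 2

Computing the first values: h(1) = 2 and h(2) = 12; gcd(2, 12) = 2, so d ≤ 2.
We prove 2 | -2^m + 4^m for all m ≥ 1 by induction on m.
Base step (m = 1): h(1) = 2 = 2·(1), so 2 | h(1).
Suppose the result is true for m = r, i.e. 2 | h(r). Then
4^{r+1} − 2^{r+1} = 4·4^r − 2·2^r = 4·(4^r − 2^r) + (2)·2^r. The first term is divisible by 2 by the inductive hypothesis, and the second term (2)·2^r is divisible by 2 since 2 | 2. Hence 2 | h(r+1).
This completes the induction.
Therefore the largest such d is 2.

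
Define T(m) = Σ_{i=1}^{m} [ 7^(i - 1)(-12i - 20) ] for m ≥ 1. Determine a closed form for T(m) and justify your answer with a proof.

T(m) = -7^m(2m + 3) + 3

We claim T(m) = -7^m(2m + 3) + 3 for all m ≥ 1.
When m = 1: T(1) = -32, and the closed form gives -32. They agree.
Inductive step: suppose the statement holds for some i ≥ 1, so T(i) = -7^i(2i + 3) + 3.
Then T(i+1) = T(i) + (7^i(-12i - 32)) = (-7^i(2i + 3) + 3) + (7^i(-12i - 32)).
Simplifying, T(i+1) = -14·7^i·i - 35·7^i + 3 = -7^(i+1)(2(i+1) + 3) + 3,
which is the closed form with m = i+1.
This completes the induction.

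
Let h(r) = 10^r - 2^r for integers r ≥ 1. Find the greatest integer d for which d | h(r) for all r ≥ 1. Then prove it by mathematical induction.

d = 8

Computing the first values: h(1) = 8 and h(2) = 96; gcd(8, 96) = 8, so d ≤ 8.
We prove 8 | 10^r - 2^r for all r ≥ 1 by induction on r.
Base case (r = 1): h(1) = 8 = 8·(1), so 8 | h(1).
Inductive step: assume the claim holds for r = k, i.e. 8 | h(k). Then
10^{k+1} − 2^{k+1} = 10·10^k − 2·2^k = 10·(10^k − 2^k) + (8)·2^k. The first term is divisible by 8 by the inductive hypothesis, and the second term (8)·2^k is divisible by 8 since 8 | 8. Hence 8 | h(k+1).
This completes the induction.
Therefore the largest such d is 8.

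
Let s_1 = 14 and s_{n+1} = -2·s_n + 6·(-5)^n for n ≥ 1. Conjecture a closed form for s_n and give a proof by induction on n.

s_n = (-2)^(n + 1) - 2(-5)^n

Computing the first terms: s_1 = 14, s_2 = -58, s_3 = 266. This suggests s_n = (-2)^(n + 1) - 2(-5)^n.
When n = 1: the formula gives 14 = 14 = s_1.
Inductive step: suppose the statement holds for some m ≥ 1, so s_m = (-2)^(m + 1) - 2(-5)^m.
Then s_{m+1} = -2·s_m + 6·(-5)^m = -2·((-2)^(m + 1) - 2(-5)^m) + 6·(-5)^m = (-2)^(m + 2) - 2(-5)^(m + 1) = (-2)^((m+1) + 1) - 2(-5)^(m+1),
which is the claimed formula at n = m+1.
By induction, the statement is established for all n ≥ 1.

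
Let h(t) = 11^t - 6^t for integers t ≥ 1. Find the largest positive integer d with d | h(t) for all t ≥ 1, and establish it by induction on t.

d = 5

Computing the first values: h(1) = 5 and h(2) = 85; gcd(5, 85) = 5, so d ≤ 5.
We prove 5 | 11^t - 6^t for all t ≥ 1 by induction on t.
Base step (t = 1): h(1) = 5 = 5·(1), so 5 | h(1).
Inductive step: assume the claim holds for t = r, i.e. 5 | h(r). Then
11^{r+1} − 6^{r+1} = 11·11^r − 6·6^r = 11·(11^r − 6^r) + (5)·6^r. The first term is divisible by 5 by the inductive hypothesis, and the second term (5)·6^r is divisible by 5 since 5 | 5. Hence 5 | h(r+1).
Hence, by induction on t, the claim holds for every t ≥ 1.
Therefore the largest such d is 5.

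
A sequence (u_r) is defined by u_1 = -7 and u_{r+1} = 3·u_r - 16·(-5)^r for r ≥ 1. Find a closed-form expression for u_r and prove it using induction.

Computing the first terms: u_1 = -7, u_2 = 59, u_3 = -223. This suggests u_r = 2(-5)^r + 3^r.
Base case (r = 1): the formula gives -7 = -7 = u_1.
For the inductive step, assume it holds for an arbitrary p ≥ 1, so u_p = 2(-5)^p + 3^p.
Then u_{p+1} = 3·u_p - 16·(-5)^p = 3·(2(-5)^p + 3^p) - 16·(-5)^p = 2(-5)^(p + 1) + 3^(p + 1),
which is the claimed formula at r = p+1.
Hence, by induction on r, the claim holds for every r ≥ 1.

u_r = 2(-5)^r + 3^r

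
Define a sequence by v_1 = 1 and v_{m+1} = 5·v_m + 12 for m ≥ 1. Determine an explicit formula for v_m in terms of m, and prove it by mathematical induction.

v_m = 4·5^(m - 1) - 3

Computing the first terms: v_1 = 1, v_2 = 17, v_3 = 97. This suggests v_m = 4·5^(m - 1) - 3.
When m = 1: the formula gives 1 = 1 = v_1.
Inductive step: suppose the statement holds for some k ≥ 1, so v_k = 4·5^(k - 1) - 3.
Then v_{k+1} = 5·v_k + 12 = 5·(4·5^(k - 1) - 3) + 12 = 4·5^k - 3 = 4·5^((k+1) - 1) - 3,
which is the claimed formula at m = k+1.
This completes the induction.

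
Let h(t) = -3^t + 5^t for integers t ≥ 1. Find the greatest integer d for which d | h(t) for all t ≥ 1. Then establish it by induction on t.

Computing the first values: h(1) = 2 and h(2) = 16; gcd(2, 16) = 2, so d ≤ 2.
We prove 2 | -3^t + 5^t for all t ≥ 1 by induction on t.
Base step (t = 1): h(1) = 2 = 2·(1), so 2 | h(1).
For the inductive step, assume it holds for an arbitrary r ≥ 1, i.e. 2 | h(r). Then
5^{r+1} − 3^{r+1} = 5·5^r − 3·3^r = 5·(5^r − 3^r) + (2)·3^r. The first term is divisible by 2 by the inductive hypothesis, and the second term (2)·3^r is divisible by 2 since 2 | 2. Hence 2 | h(r+1).
By the principle of mathematical induction, the result holds for all t ≥ 1.
Therefore the largest such d is 2.

d = 2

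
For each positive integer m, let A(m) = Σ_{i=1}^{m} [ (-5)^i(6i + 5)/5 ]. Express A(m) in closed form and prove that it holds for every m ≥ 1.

We claim A(m) = (-5)^m(m + 1) - 1 for all m ≥ 1.
For the base case m = 1: A(1) = -11, and the closed form gives -11. They agree.
For the inductive step, assume it holds for an arbitrary i ≥ 1, so A(i) = (-5)^i(i + 1) - 1.
Then A(i+1) = A(i) + ((-5)^i(-6i - 11)) = ((-5)^i(i + 1) - 1) + ((-5)^i(-6i - 11)).
Simplifying, A(i+1) = -5(-5)^i·i - 10(-5)^i - 1 = (-5)^(i+1)((i+1) + 1) - 1,
which is the closed form with m = i+1.
This completes the induction.

A(m) = (-5)^m(m + 1) - 1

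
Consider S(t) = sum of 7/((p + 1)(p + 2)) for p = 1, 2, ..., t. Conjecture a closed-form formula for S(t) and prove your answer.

S(t) = 7t/(2(t + 2))

We claim S(t) = 7t/(2(t + 2)) for all t ≥ 1.
For the base case t = 1: S(1) = 7/6, and the closed form gives 7/6. They agree.
Inductive step: suppose the statement holds for some p ≥ 1, so S(p) = 7p/(2(p + 2)).
Then S(p+1) = S(p) + (7/((p + 2)(p + 3))) = (7p/(2(p + 2))) + (7/((p + 2)(p + 3))).
Simplifying, S(p+1) = 7(p + 1)/(2(p + 3)) = 7(p+1)/(2((p+1) + 2)),
which is the closed form with t = p+1.
Hence, by induction on t, the claim holds for every t ≥ 1.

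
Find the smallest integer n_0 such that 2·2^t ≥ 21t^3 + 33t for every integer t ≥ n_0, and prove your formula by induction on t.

At t = 15: 65536 < 71370, so the inequality fails and n_0 ≥ 16. We prove 2·2^t ≥ 21t^3 + 33t for all t ≥ 16.
Base step (t = 16): 2·2^t = 131072 and 21t^3 + 33t = 86544, so 131072 ≥ 86544.
For the inductive step, assume it holds for an arbitrary k ≥ 16, so 2·2^k ≥ 21k^3 + 33k.
Then 2·2^(k + 1) = 2·(2·2^k) ≥ 2·(21k^3 + 33k).
Also, for k ≥ 16 we have 2·(21k^3 + 33k) ≥ 21(k+1)^3 + 33(k+1), since 2·(21k^3 + 33k) − (21(k+1)^3 + 33(k+1)) = 21k^3 - 63k^2 - 30k - 54, which is nonnegative for all k ≥ 16.
Combining, 2·2^(k + 1) ≥ 21(k+1)^3 + 33(k+1).
By induction, the statement is established for all t ≥ 16.
Hence the smallest such n_0 is 16.

n_0 = 16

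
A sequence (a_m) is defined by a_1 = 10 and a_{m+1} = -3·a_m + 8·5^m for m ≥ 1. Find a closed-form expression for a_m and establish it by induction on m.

Computing the first terms: a_1 = 10, a_2 = 10, a_3 = 170. This suggests a_m = 5(-3)^(m - 1) + 5^m.
When m = 1: the formula gives 10 = 10 = a_1.
Inductive step: assume the claim holds for m = p, so a_p = 5(-3)^(p - 1) + 5^p.
Then a_{p+1} = -3·a_p + 8·5^p = -3·(5(-3)^(p - 1) + 5^p) + 8·5^p = 5(-3)^p + 5^(p + 1) = 5(-3)^((p+1) - 1) + 5^(p+1),
which is the claimed formula at m = p+1.
By induction, the statement is established for all m ≥ 1.

a_m = 5(-3)^(m - 1) + 5^m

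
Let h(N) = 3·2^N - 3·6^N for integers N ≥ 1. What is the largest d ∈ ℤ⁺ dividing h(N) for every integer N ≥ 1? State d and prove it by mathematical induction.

d = 12

Computing the first values: h(1) = -12 and h(2) = -96; gcd(-12, -96) = 12, so d ≤ 12.
We prove 12 | 3·2^N - 3·6^N for all N ≥ 1 by induction on N.
When N = 1: h(1) = -12 = 12·(-1), so 12 | h(1).
Inductive step: suppose the statement holds for some p ≥ 1, i.e. 12 | h(p). Then
h(p+1) − 6·h(p) = (3·2^(p+1) - 3·6^(p+1)) − 6·(3·2^p - 3·6^p) = (3)·2^p·(2 − 6) = (-12)·2^p. Since 12 | h(p) by the inductive hypothesis, 12 | 6·h(p); and 12 | -12 since -12 = 12·-1. Therefore 12 | h(p+1).
This completes the induction.
Therefore the largest such d is 12.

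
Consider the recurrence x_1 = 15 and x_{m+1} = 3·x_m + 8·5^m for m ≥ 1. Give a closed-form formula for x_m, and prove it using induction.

Computing the first terms: x_1 = 15, x_2 = 85, x_3 = 455. This suggests x_m = -5·3^(m - 1) + 4·5^m.
When m = 1: the formula gives 15 = 15 = x_1.
Suppose the result is true for m = j, so x_j = -5·3^(j - 1) + 4·5^j.
Then x_{j+1} = 3·x_j + 8·5^j = 3·(-5·3^(j - 1) + 4·5^j) + 8·5^j = -5·3^j + 4·5^(j + 1) = -5·3^((j+1) - 1) + 4·5^(j+1),
which is the claimed formula at m = j+1.
This completes the induction.

x_m = -5·3^(m - 1) + 4·5^m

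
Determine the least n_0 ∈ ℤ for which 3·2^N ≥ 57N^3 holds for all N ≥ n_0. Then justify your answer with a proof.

At N = 16: 196608 < 233472, so the inequality fails and n_0 ≥ 17. We prove 3·2^N ≥ 57N^3 for all N ≥ 17.
For the base case N = 17: 3·2^N = 393216 and 57N^3 = 280041, so 393216 ≥ 280041.
Inductive step: assume the claim holds for N = k, so 3·2^k ≥ 57k^3.
Then 3·2^(k + 1) = 2·(3·2^k) ≥ 2·(57k^3).
Also, for k ≥ 17 we have 2·(57k^3) ≥ 57(k+1)^3, since 2 ≥ (1 + 1/k)^3 for all k ≥ 17.
Combining, 3·2^(k + 1) ≥ 57(k+1)^3.
By the principle of mathematical induction, the result holds for all N ≥ 17.
Hence the smallest such n_0 is 17.

n_0 = 17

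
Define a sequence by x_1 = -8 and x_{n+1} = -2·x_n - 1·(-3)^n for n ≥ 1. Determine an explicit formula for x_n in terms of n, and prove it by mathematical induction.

Computing the first terms: x_1 = -8, x_2 = 19, x_3 = -47. This suggests x_n = -5(-2)^(n - 1) + (-3)^n.
Base case (n = 1): the formula gives -8 = -8 = x_1.
Inductive step: assume the claim holds for n = p, so x_p = -5(-2)^(p - 1) + (-3)^p.
Then x_{p+1} = -2·x_p - 1·(-3)^p = -2·(-5(-2)^(p - 1) + (-3)^p) - 1·(-3)^p = -5(-2)^p + (-3)^(p + 1) = -5(-2)^((p+1) - 1) + (-3)^(p+1),
which is the claimed formula at n = p+1.
This completes the induction.

x_n = -5(-2)^(n - 1) + (-3)^n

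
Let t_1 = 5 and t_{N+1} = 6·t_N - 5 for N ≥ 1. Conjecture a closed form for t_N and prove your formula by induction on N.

t_N = 4·6^(N - 1) + 1

Computing the first terms: t_1 = 5, t_2 = 25, t_3 = 145. This suggests t_N = 4·6^(N - 1) + 1.
Base case (N = 1): the formula gives 5 = 5 = t_1.
Inductive step: assume the claim holds for N = p, so t_p = 4·6^(p - 1) + 1.
Then t_{p+1} = 6·t_p - 5 = 6·(4·6^(p - 1) + 1) - 5 = 4·6^p + 1 = 4·6^((p+1) - 1) + 1,
which is the claimed formula at N = p+1.
This completes the induction.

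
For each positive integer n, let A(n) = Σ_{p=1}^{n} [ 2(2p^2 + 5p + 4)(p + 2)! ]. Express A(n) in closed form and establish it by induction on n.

A(n) = (4n + 2)(n + 3)! - 12

We claim A(n) = (4n + 2)(n + 3)! - 12 for all n ≥ 1.
Base case (n = 1): A(1) = 132, and the closed form gives 132. They agree.
Inductive step: suppose the statement holds for some p ≥ 1, so A(p) = (4p + 2)(p + 3)! - 12.
Then A(p+1) = A(p) + (2(2p^2 + 9p + 11)(p + 3)!) = ((4p + 2)(p + 3)! - 12) + (2(2p^2 + 9p + 11)(p + 3)!).
Simplifying, A(p+1) = (4(p+1) + 2)((p+1) + 3)! - 12,
which is the closed form with n = p+1.
By the principle of mathematical induction, the result holds for all n ≥ 1.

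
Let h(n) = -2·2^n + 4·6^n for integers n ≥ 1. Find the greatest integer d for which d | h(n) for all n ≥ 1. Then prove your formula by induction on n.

d = 4

Computing the first values: h(1) = 20 and h(2) = 136; gcd(20, 136) = 4, so d ≤ 4.
We prove 4 | -2·2^n + 4·6^n for all n ≥ 1 by induction on n.
For the base case n = 1: h(1) = 20 = 4·(5), so 4 | h(1).
Inductive step: suppose the statement holds for some j ≥ 1, i.e. 4 | h(j). Then
h(j+1) − 6·h(j) = (-2·2^(j+1) + 4·6^(j+1)) − 6·(-2·2^j + 4·6^j) = (-2)·2^j·(2 − 6) = (8)·2^j. Since 4 | h(j) by the inductive hypothesis, 4 | 6·h(j); and 4 | 8 since 8 = 4·2. Therefore 4 | h(j+1).
Hence, by induction on n, the claim holds for every n ≥ 1.
Therefore the largest such d is 4.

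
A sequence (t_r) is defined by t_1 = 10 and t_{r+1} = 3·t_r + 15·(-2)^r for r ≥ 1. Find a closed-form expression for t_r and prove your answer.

Computing the first terms: t_1 = 10, t_2 = 0, t_3 = 60. This suggests t_r = -3(-2)^r + 4·3^(r - 1).
Base case (r = 1): the formula gives 10 = 10 = t_1.
Inductive step: assume the claim holds for r = i, so t_i = -3(-2)^i + 4·3^(i - 1).
Then t_{i+1} = 3·t_i + 15·(-2)^i = 3·(-3(-2)^i + 4·3^(i - 1)) + 15·(-2)^i = -3(-2)^(i + 1) + 4·3^i = -3(-2)^(i+1) + 4·3^((i+1) - 1),
which is the claimed formula at r = i+1.
Hence, by induction on r, the claim holds for every r ≥ 1.

t_r = -3(-2)^r + 4·3^(r - 1)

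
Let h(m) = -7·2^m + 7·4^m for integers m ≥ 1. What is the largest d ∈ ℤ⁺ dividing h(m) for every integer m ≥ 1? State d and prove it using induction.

Computing the first values: h(1) = 14 and h(2) = 84; gcd(14, 84) = 14, so d ≤ 14.
We prove 14 | -7·2^m + 7·4^m for all m ≥ 1 by induction on m.
Base step (m = 1): h(1) = 14 = 14·(1), so 14 | h(1).
Suppose the result is true for m = i, i.e. 14 | h(i). Then
h(i+1) − 4·h(i) = (-7·2^(i+1) + 7·4^(i+1)) − 4·(-7·2^i + 7·4^i) = (-7)·2^i·(2 − 4) = (14)·2^i. Since 14 | h(i) by the inductive hypothesis, 14 | 4·h(i); and 14 | 14 since 14 = 14·1. Therefore 14 | h(i+1).
Hence, by induction on m, the claim holds for every m ≥ 1.
Therefore the largest such d is 14.

d = 14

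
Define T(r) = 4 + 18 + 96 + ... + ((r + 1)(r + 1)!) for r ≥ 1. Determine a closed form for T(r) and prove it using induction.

We claim T(r) = (r + 2)! - 2 for all r ≥ 1.
When r = 1: T(1) = 4, and the closed form gives 4. They agree.
Suppose the result is true for r = m, so T(m) = (m + 2)! - 2.
Then T(m+1) = T(m) + ((m + 2)(m + 2)!) = ((m + 2)! - 2) + ((m + 2)(m + 2)!).
Simplifying, T(m+1) = ((m+1) + 2)! - 2,
which is the closed form with r = m+1.
By the principle of mathematical induction, the result holds for all r ≥ 1.

T(r) = (r + 2)! - 2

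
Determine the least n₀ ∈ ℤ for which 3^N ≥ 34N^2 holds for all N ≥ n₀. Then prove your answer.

n₀ = 7

At N = 6: 729 < 1224, so the inequality fails and n₀ ≥ 7. We prove 3^N ≥ 34N^2 for all N ≥ 7.
Base step (N = 7): 3^N = 2187 and 34N^2 = 1666, so 2187 ≥ 1666.
For the inductive step, assume it holds for an arbitrary k ≥ 7, so 3^k ≥ 34k^2.
Then 3^(k + 1) = 3·(3^k) ≥ 3·(34k^2).
Also, for k ≥ 7 we have 3·(34k^2) ≥ 34(k+1)^2, since 3 ≥ (1 + 1/k)^2 for all k ≥ 7.
Combining, 3^(k + 1) ≥ 34(k+1)^2.
By induction, the statement is established for all N ≥ 7.
Hence the smallest such n₀ is 7.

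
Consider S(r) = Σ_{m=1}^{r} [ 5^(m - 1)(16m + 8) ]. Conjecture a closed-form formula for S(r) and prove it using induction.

S(r) = 5^r(4r + 1) - 1

We claim S(r) = 5^r(4r + 1) - 1 for all r ≥ 1.
Base step (r = 1): S(1) = 24, and the closed form gives 24. They agree.
Inductive step: suppose the statement holds for some m ≥ 1, so S(m) = 5^m(4m + 1) - 1.
Then S(m+1) = S(m) + (5^m(16m + 24)) = (5^m(4m + 1) - 1) + (5^m(16m + 24)).
Simplifying, S(m+1) = 20·5^m·m + 25·5^m - 1 = 5^(m+1)(4(m+1) + 1) - 1,
which is the closed form with r = m+1.
By the principle of mathematical induction, the result holds for all r ≥ 1.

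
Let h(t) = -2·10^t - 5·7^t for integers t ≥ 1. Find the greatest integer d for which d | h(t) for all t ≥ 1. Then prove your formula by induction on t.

d = 5

Computing the first values: h(1) = -55 and h(2) = -445; gcd(-55, -445) = 5, so d ≤ 5.
We prove 5 | -2·10^t - 5·7^t for all t ≥ 1 by induction on t.
Base case (t = 1): h(1) = -55 = 5·(-11), so 5 | h(1).
Inductive step: suppose the statement holds for some i ≥ 1, i.e. 5 | h(i). Then
h(i+1) − 10·h(i) = (-2·10^(i+1) - 5·7^(i+1)) − 10·(-2·10^i - 5·7^i) = (-5)·7^i·(7 − 10) = (15)·7^i. Since 5 | h(i) by the inductive hypothesis, 5 | 10·h(i); and 5 | 15 since 15 = 5·3. Therefore 5 | h(i+1).
By induction, the statement is established for all t ≥ 1.
Therefore the largest such d is 5.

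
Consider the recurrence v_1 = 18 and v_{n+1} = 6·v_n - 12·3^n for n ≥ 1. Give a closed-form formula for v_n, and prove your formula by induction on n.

Computing the first terms: v_1 = 18, v_2 = 72, v_3 = 324. This suggests v_n = 4·3^n + 6^n.
When n = 1: the formula gives 18 = 18 = v_1.
For the inductive step, assume it holds for an arbitrary i ≥ 1, so v_i = 4·3^i + 6^i.
Then v_{i+1} = 6·v_i - 12·3^i = 6·(4·3^i + 6^i) - 12·3^i = 4·3^(i + 1) + 6^(i + 1),
which is the claimed formula at n = i+1.
By induction, the statement is established for all n ≥ 1.

v_n = 4·3^n + 6^n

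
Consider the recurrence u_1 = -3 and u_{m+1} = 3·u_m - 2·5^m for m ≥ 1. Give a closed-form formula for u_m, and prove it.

Computing the first terms: u_1 = -3, u_2 = -19, u_3 = -107. This suggests u_m = 2·3^(m - 1) - 5^m.
Base case (m = 1): the formula gives -3 = -3 = u_1.
Suppose the result is true for m = i, so u_i = 2·3^(i - 1) - 5^i.
Then u_{i+1} = 3·u_i - 2·5^i = 3·(2·3^(i - 1) - 5^i) - 2·5^i = 2·3^i - 5^(i + 1) = 2·3^((i+1) - 1) - 5^(i+1),
which is the claimed formula at m = i+1.
This completes the induction.

u_m = 2·3^(m - 1) - 5^m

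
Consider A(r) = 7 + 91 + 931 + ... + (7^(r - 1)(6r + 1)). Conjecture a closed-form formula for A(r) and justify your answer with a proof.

We claim A(r) = 7^r·r for all r ≥ 1.
When r = 1: A(1) = 7, and the closed form gives 7. They agree.
Inductive step: assume the claim holds for r = p, so A(p) = 7^p·p.
Then A(p+1) = A(p) + (7^p(6p + 7)) = (7^p·p) + (7^p(6p + 7)).
Simplifying, A(p+1) = 7^(p + 1)(p + 1) = 7^(p+1)·(p+1),
which is the closed form with r = p+1.
By the principle of mathematical induction, the result holds for all r ≥ 1.

A(r) = 7^r·r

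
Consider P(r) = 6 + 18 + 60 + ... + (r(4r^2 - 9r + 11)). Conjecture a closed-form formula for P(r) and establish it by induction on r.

P(r) = r(r + 1)(r^2 - 2r + 4)

We claim P(r) = r(r + 1)(r^2 - 2r + 4) for all r ≥ 1.
Base case (r = 1): P(1) = 6, and the closed form gives 6. They agree.
Inductive step: suppose the statement holds for some j ≥ 1, so P(j) = j(j^3 - j^2 + 2j + 4).
Then P(j+1) = P(j) + ((j + 1)(-9j + 4(j + 1)^2 + 2)) = (j(j^3 - j^2 + 2j + 4)) + ((j + 1)(-9j + 4(j + 1)^2 + 2)).
Simplifying, P(j+1) = (j + 1)(j + 2)(j^2 + 3) = (j+1)((j+1) + 1)((j+1)^2 - 2(j+1) + 4),
which is the closed form with r = j+1.
Hence, by induction on r, the claim holds for every r ≥ 1.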